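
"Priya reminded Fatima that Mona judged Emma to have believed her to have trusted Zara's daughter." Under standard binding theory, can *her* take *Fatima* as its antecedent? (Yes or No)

*her* is a pronoun; Principle B requires it to be free in its binding domain — the clause headed by 'believed'.
— Fatima: object of the matrix clause; c-commands the pronoun but lies outside its binding domain — allowed.

Yes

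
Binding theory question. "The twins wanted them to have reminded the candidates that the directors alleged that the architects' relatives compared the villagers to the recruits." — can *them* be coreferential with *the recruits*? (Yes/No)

*them* is a pronoun; Principle B requires it to be free in its binding domain — the matrix clause.
— the recruits: second object of the clause headed by 'compared'; is c-commanded by the pronoun; coreference would bind this R-expression — blocked (Principle C).

No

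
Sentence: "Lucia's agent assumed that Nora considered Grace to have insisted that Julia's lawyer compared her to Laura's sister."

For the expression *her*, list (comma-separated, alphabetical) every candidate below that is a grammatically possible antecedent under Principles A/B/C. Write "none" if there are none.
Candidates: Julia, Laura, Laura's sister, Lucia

Julia, Lucia

*her* is a pronoun; Principle B requires it to be free in its binding domain — the clause headed by 'compared'.
— Julia: possessor inside the subject DP of the clause headed by 'compared'; does not c-command the pronoun — Principle B does not apply; allowed.
— Laura: possessor inside the second object DP of the clause headed by 'compared'; is c-commanded by the pronoun; coreference would bind this R-expression — blocked (Principle C).
— Laura's sister: second object of the clause headed by 'compared'; is c-commanded by the pronoun; coreference would bind this R-expression — blocked (Principle C).
— Lucia: possessor inside the subject DP of the matrix clause; does not c-command the pronoun — Principle B does not apply; allowed.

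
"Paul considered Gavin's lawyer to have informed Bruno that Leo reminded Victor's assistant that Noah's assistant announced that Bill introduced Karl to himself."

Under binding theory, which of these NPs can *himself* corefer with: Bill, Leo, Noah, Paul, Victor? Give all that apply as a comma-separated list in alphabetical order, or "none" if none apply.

Bill

*himself* is a reflexive; Principle A requires it to be bound within its binding domain — the clause headed by 'introduced'.
— Bill: subject of the clause headed by 'introduced'; c-commands the reflexive within its binding domain — allowed (Principle A).
— Leo: subject of the clause headed by 'reminded'; c-commands the reflexive but lies outside its binding domain — cannot bind it (Principle A).
— Noah: possessor inside the subject DP of the clause headed by 'announced'; does not c-command the reflexive — cannot bind it (Principle A).
— Paul: subject of the matrix clause; c-commands the reflexive but lies outside its binding domain — cannot bind it (Principle A).
— Victor: possessor inside the object DP of the clause headed by 'reminded'; does not c-command the reflexive — cannot bind it (Principle A).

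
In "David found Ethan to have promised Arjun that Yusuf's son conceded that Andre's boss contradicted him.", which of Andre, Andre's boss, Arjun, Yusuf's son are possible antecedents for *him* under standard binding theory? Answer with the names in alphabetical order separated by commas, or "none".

Andre, Arjun, Yusuf's son

*him* is a pronoun; Principle B requires it to be free in its binding domain — the clause headed by 'contradicted'.
— Andre: possessor inside the subject DP of the clause headed by 'contradicted'; does not c-command the pronoun — Principle B does not apply; allowed.
— Andre's boss: subject of the clause headed by 'contradicted'; c-commands the pronoun within its binding domain — blocked (Principle B).
— Arjun: object of the clause headed by 'promised'; c-commands the pronoun but lies outside its binding domain — allowed.
— Yusuf's son: subject of the clause headed by 'conceded'; c-commands the pronoun but lies outside its binding domain — allowed.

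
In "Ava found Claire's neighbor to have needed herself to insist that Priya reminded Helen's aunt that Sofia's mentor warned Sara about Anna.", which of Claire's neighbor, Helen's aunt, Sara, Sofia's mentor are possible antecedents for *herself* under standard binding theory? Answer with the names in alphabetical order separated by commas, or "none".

*herself* is a reflexive; Principle A requires it to be bound within its binding domain — the clause headed by 'needed'.
— Claire's neighbor: subject of the clause headed by 'needed'; c-commands the reflexive within its binding domain — allowed (Principle A).
— Helen's aunt: object of the clause headed by 'reminded'; does not c-command the reflexive — cannot bind it (Principle A).
— Sara: object of the clause headed by 'warned'; does not c-command the reflexive — cannot bind it (Principle A).
— Sofia's mentor: subject of the clause headed by 'warned'; does not c-command the reflexive — cannot bind it (Principle A).

Claire's neighbor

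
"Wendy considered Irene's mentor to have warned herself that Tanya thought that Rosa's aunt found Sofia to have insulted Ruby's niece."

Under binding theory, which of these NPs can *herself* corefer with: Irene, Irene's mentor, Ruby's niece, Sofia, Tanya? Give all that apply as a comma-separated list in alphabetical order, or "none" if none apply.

Irene's mentor

*herself* is a reflexive; Principle A requires it to be bound within its binding domain — the clause headed by 'warned'.
— Irene: possessor inside the subject DP of the clause headed by 'warned'; does not c-command the reflexive — cannot bind it (Principle A).
— Irene's mentor: subject of the clause headed by 'warned'; c-commands the reflexive within its binding domain — allowed (Principle A).
— Ruby's niece: object of the clause headed by 'insulted'; does not c-command the reflexive — cannot bind it (Principle A).
— Sofia: subject of the clause headed by 'insulted'; does not c-command the reflexive — cannot bind it (Principle A).
— Tanya: subject of the clause headed by 'thought'; does not c-command the reflexive — cannot bind it (Principle A).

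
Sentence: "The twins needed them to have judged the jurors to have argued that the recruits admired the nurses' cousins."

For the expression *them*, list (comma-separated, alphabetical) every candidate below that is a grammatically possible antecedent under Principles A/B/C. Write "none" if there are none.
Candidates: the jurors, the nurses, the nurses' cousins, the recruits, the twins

none

*them* is a pronoun; Principle B requires it to be free in its binding domain — the matrix clause.
— the jurors: subject of the clause headed by 'argued'; is c-commanded by the pronoun; coreference would bind this R-expression — blocked (Principle C).
— the nurses: possessor inside the object DP of the clause headed by 'admired'; is c-commanded by the pronoun; coreference would bind this R-expression — blocked (Principle C).
— the nurses' cousins: object of the clause headed by 'admired'; is c-commanded by the pronoun; coreference would bind this R-expression — blocked (Principle C).
— the recruits: subject of the clause headed by 'admired'; is c-commanded by the pronoun; coreference would bind this R-expression — blocked (Principle C).
— the twins: subject of the matrix clause; c-commands the pronoun within its binding domain — blocked (Principle B).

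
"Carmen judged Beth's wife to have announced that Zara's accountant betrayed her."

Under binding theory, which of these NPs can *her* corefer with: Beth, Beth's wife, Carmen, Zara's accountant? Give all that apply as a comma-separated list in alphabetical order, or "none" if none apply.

Beth, Beth's wife, Carmen

*her* is a pronoun; Principle B requires it to be free in its binding domain — the clause headed by 'betrayed'.
— Beth: possessor inside the subject DP of the clause headed by 'announced'; does not c-command the pronoun — Principle B does not apply; allowed.
— Beth's wife: subject of the clause headed by 'announced'; c-commands the pronoun but lies outside its binding domain — allowed.
— Carmen: subject of the matrix clause; c-commands the pronoun but lies outside its binding domain — allowed.
— Zara's accountant: subject of the clause headed by 'betrayed'; c-commands the pronoun within its binding domain — blocked (Principle B).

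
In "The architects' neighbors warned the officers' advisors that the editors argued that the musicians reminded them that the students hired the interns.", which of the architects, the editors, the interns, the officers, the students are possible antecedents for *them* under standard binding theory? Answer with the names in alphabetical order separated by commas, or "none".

the architects, the editors, the officers

*them* is a pronoun; Principle B requires it to be free in its binding domain — the clause headed by 'reminded'.
— the architects: possessor inside the subject DP of the matrix clause; does not c-command the pronoun — Principle B does not apply; allowed.
— the editors: subject of the clause headed by 'argued'; c-commands the pronoun but lies outside its binding domain — allowed.
— the interns: object of the clause headed by 'hired'; is c-commanded by the pronoun; coreference would bind this R-expression — blocked (Principle C).
— the officers: possessor inside the object DP of the matrix clause; does not c-command the pronoun — Principle B does not apply; allowed.
— the students: subject of the clause headed by 'hired'; is c-commanded by the pronoun; coreference would bind this R-expression — blocked (Principle C).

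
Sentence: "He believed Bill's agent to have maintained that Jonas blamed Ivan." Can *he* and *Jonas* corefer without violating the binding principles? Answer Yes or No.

No

*Jonas* is an R-expression; Principle C requires it to be free (not bound by any c-commanding expression).
— he: subject of the matrix clause; the pronoun c-commands the R-expression — coreference blocked (Principle C).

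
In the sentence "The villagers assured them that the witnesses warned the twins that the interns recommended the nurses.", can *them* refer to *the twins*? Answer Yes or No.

*them* is a pronoun; Principle B requires it to be free in its binding domain — the matrix clause.
— the twins: object of the clause headed by 'warned'; is c-commanded by the pronoun; coreference would bind this R-expression — blocked (Principle C).

No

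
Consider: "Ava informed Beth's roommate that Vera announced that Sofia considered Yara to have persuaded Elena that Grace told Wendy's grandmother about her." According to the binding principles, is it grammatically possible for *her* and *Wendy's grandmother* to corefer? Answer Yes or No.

No

*her* is a pronoun; Principle B requires it to be free in its binding domain — the clause headed by 'told'.
— Wendy's grandmother: object of the clause headed by 'told'; c-commands the pronoun within its binding domain — blocked (Principle B).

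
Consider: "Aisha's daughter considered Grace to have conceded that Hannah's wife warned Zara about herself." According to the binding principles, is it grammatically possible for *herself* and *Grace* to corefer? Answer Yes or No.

*herself* is a reflexive; Principle A requires it to be bound within its binding domain — the clause headed by 'warned'.
— Grace: subject of the clause headed by 'conceded'; c-commands the reflexive but lies outside its binding domain — cannot bind it (Principle A).

No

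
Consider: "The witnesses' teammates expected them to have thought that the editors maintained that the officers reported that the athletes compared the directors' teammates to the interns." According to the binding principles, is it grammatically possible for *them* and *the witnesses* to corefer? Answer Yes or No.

Yes

*them* is a pronoun; Principle B requires it to be free in its binding domain — the matrix clause.
— the witnesses: possessor inside the subject DP of the matrix clause; does not c-command the pronoun — Principle B does not apply; allowed.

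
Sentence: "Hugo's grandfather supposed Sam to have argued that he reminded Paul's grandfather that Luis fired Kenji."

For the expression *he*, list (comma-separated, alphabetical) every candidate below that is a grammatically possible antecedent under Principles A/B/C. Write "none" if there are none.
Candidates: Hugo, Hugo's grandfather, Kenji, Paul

Hugo, Hugo's grandfather

*he* is a pronoun; Principle B requires it to be free in its binding domain — the clause headed by 'reminded'.
— Hugo: possessor inside the subject DP of the matrix clause; does not c-command the pronoun — Principle B does not apply; allowed.
— Hugo's grandfather: subject of the matrix clause; c-commands the pronoun but lies outside its binding domain — allowed.
— Kenji: object of the clause headed by 'fired'; is c-commanded by the pronoun; coreference would bind this R-expression — blocked (Principle C).
— Paul: possessor inside the object DP of the clause headed by 'reminded'; is c-commanded by the pronoun; coreference would bind this R-expression — blocked (Principle C).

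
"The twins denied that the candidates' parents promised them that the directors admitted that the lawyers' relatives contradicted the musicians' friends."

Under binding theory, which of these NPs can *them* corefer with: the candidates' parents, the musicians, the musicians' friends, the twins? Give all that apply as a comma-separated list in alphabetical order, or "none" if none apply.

*them* is a pronoun; Principle B requires it to be free in its binding domain — the clause headed by 'promised'.
— the candidates' parents: subject of the clause headed by 'promised'; c-commands the pronoun within its binding domain — blocked (Principle B).
— the musicians: possessor inside the object DP of the clause headed by 'contradicted'; is c-commanded by the pronoun; coreference would bind this R-expression — blocked (Principle C).
— the musicians' friends: object of the clause headed by 'contradicted'; is c-commanded by the pronoun; coreference would bind this R-expression — blocked (Principle C).
— the twins: subject of the matrix clause; c-commands the pronoun but lies outside its binding domain — allowed.

the twins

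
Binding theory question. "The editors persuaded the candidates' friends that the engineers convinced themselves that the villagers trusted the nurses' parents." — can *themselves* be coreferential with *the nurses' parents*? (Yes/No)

*themselves* is a reflexive; Principle A requires it to be bound within its binding domain — the clause headed by 'convinced'.
— the nurses' parents: object of the clause headed by 'trusted'; does not c-command the reflexive — cannot bind it (Principle A).

No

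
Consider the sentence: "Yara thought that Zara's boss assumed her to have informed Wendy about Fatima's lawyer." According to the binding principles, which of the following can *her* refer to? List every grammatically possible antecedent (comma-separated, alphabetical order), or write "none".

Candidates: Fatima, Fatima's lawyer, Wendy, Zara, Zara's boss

Zara

*her* is a pronoun; Principle B requires it to be free in its binding domain — the clause headed by 'assumed'.
— Fatima: possessor inside the second object DP of the clause headed by 'informed'; is c-commanded by the pronoun; coreference would bind this R-expression — blocked (Principle C).
— Fatima's lawyer: second object of the clause headed by 'informed'; is c-commanded by the pronoun; coreference would bind this R-expression — blocked (Principle C).
— Wendy: object of the clause headed by 'informed'; is c-commanded by the pronoun; coreference would bind this R-expression — blocked (Principle C).
— Zara: possessor inside the subject DP of the clause headed by 'assumed'; does not c-command the pronoun — Principle B does not apply; allowed.
— Zara's boss: subject of the clause headed by 'assumed'; c-commands the pronoun within its binding domain — blocked (Principle B).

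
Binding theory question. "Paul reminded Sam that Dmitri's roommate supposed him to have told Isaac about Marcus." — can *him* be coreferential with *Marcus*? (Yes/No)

No

*him* is a pronoun; Principle B requires it to be free in its binding domain — the clause headed by 'supposed'.
— Marcus: second object of the clause headed by 'told'; is c-commanded by the pronoun; coreference would bind this R-expression — blocked (Principle C).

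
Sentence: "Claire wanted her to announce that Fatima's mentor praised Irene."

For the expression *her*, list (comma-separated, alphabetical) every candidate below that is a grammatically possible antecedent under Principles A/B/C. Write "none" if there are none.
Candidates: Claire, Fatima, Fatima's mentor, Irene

none

*her* is a pronoun; Principle B requires it to be free in its binding domain — the matrix clause.
— Claire: subject of the matrix clause; c-commands the pronoun within its binding domain — blocked (Principle B).
— Fatima: possessor inside the subject DP of the clause headed by 'praised'; is c-commanded by the pronoun; coreference would bind this R-expression — blocked (Principle C).
— Fatima's mentor: subject of the clause headed by 'praised'; is c-commanded by the pronoun; coreference would bind this R-expression — blocked (Principle C).
— Irene: object of the clause headed by 'praised'; is c-commanded by the pronoun; coreference would bind this R-expression — blocked (Principle C).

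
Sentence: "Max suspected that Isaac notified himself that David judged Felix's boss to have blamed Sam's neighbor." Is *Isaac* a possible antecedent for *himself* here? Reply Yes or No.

Yes

*himself* is a reflexive; Principle A requires it to be bound within its binding domain — the clause headed by 'notified'.
— Isaac: subject of the clause headed by 'notified'; c-commands the reflexive within its binding domain — allowed (Principle A).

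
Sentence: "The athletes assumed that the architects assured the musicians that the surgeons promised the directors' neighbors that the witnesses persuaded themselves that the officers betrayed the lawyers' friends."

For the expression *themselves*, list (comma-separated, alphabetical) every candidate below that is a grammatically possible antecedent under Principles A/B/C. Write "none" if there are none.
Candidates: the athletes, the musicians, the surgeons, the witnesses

*themselves* is a reflexive; Principle A requires it to be bound within its binding domain — the clause headed by 'persuaded'.
— the athletes: subject of the matrix clause; c-commands the reflexive but lies outside its binding domain — cannot bind it (Principle A).
— the musicians: object of the clause headed by 'assured'; c-commands the reflexive but lies outside its binding domain — cannot bind it (Principle A).
— the surgeons: subject of the clause headed by 'promised'; c-commands the reflexive but lies outside its binding domain — cannot bind it (Principle A).
— the witnesses: subject of the clause headed by 'persuaded'; c-commands the reflexive within its binding domain — allowed (Principle A).

the witnesses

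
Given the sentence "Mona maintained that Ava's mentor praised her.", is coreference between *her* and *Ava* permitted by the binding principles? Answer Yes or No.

Yes

*her* is a pronoun; Principle B requires it to be free in its binding domain — the clause headed by 'praised'.
— Ava: possessor inside the subject DP of the clause headed by 'praised'; does not c-command the pronoun — Principle B does not apply; allowed.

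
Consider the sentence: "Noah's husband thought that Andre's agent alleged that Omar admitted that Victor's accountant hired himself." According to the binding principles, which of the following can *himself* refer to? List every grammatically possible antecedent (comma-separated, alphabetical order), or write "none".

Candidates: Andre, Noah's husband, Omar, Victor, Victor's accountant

Victor's accountant

*himself* is a reflexive; Principle A requires it to be bound within its binding domain — the clause headed by 'hired'.
— Andre: possessor inside the subject DP of the clause headed by 'alleged'; does not c-command the reflexive — cannot bind it (Principle A).
— Noah's husband: subject of the matrix clause; c-commands the reflexive but lies outside its binding domain — cannot bind it (Principle A).
— Omar: subject of the clause headed by 'admitted'; c-commands the reflexive but lies outside its binding domain — cannot bind it (Principle A).
— Victor: possessor inside the subject DP of the clause headed by 'hired'; does not c-command the reflexive — cannot bind it (Principle A).
— Victor's accountant: subject of the clause headed by 'hired'; c-commands the reflexive within its binding domain — allowed (Principle A).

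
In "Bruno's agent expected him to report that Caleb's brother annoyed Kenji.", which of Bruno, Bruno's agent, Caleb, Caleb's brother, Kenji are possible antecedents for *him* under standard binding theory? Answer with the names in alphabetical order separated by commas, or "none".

*him* is a pronoun; Principle B requires it to be free in its binding domain — the matrix clause.
— Bruno: possessor inside the subject DP of the matrix clause; does not c-command the pronoun — Principle B does not apply; allowed.
— Bruno's agent: subject of the matrix clause; c-commands the pronoun within its binding domain — blocked (Principle B).
— Caleb: possessor inside the subject DP of the clause headed by 'annoyed'; is c-commanded by the pronoun; coreference would bind this R-expression — blocked (Principle C).
— Caleb's brother: subject of the clause headed by 'annoyed'; is c-commanded by the pronoun; coreference would bind this R-expression — blocked (Principle C).
— Kenji: object of the clause headed by 'annoyed'; is c-commanded by the pronoun; coreference would bind this R-expression — blocked (Principle C).

Bruno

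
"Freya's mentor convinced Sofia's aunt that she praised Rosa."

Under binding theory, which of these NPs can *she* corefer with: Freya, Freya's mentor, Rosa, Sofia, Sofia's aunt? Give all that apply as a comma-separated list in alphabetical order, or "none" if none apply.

Freya, Freya's mentor, Sofia, Sofia's aunt

*she* is a pronoun; Principle B requires it to be free in its binding domain — the clause headed by 'praised'.
— Freya: possessor inside the subject DP of the matrix clause; does not c-command the pronoun — Principle B does not apply; allowed.
— Freya's mentor: subject of the matrix clause; c-commands the pronoun but lies outside its binding domain — allowed.
— Rosa: object of the clause headed by 'praised'; is c-commanded by the pronoun; coreference would bind this R-expression — blocked (Principle C).
— Sofia: possessor inside the object DP of the matrix clause; does not c-command the pronoun — Principle B does not apply; allowed.
— Sofia's aunt: object of the matrix clause; c-commands the pronoun but lies outside its binding domain — allowed.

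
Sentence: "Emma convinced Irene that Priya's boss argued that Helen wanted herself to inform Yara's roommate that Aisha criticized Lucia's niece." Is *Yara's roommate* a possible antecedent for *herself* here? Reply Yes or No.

*herself* is a reflexive; Principle A requires it to be bound within its binding domain — the clause headed by 'wanted'.
— Yara's roommate: object of the clause headed by 'inform'; does not c-command the reflexive — cannot bind it (Principle A).

No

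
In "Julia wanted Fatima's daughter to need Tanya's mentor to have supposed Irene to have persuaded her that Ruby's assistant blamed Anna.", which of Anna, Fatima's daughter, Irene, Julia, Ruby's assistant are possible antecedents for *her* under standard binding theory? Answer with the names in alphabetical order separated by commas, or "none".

Fatima's daughter, Julia

*her* is a pronoun; Principle B requires it to be free in its binding domain — the clause headed by 'persuaded'.
— Anna: object of the clause headed by 'blamed'; is c-commanded by the pronoun; coreference would bind this R-expression — blocked (Principle C).
— Fatima's daughter: subject of the clause headed by 'need'; c-commands the pronoun but lies outside its binding domain — allowed.
— Irene: subject of the clause headed by 'persuaded'; c-commands the pronoun within its binding domain — blocked (Principle B).
— Julia: subject of the matrix clause; c-commands the pronoun but lies outside its binding domain — allowed.
— Ruby's assistant: subject of the clause headed by 'blamed'; is c-commanded by the pronoun; coreference would bind this R-expression — blocked (Principle C).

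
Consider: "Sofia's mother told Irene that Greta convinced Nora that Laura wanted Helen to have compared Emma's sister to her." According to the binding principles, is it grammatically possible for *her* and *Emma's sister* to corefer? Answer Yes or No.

*her* is a pronoun; Principle B requires it to be free in its binding domain — the clause headed by 'compared'.
— Emma's sister: object of the clause headed by 'compared'; c-commands the pronoun within its binding domain — blocked (Principle B).

No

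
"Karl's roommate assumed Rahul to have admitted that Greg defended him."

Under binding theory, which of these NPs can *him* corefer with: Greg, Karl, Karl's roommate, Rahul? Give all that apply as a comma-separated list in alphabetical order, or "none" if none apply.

*him* is a pronoun; Principle B requires it to be free in its binding domain — the clause headed by 'defended'.
— Greg: subject of the clause headed by 'defended'; c-commands the pronoun within its binding domain — blocked (Principle B).
— Karl: possessor inside the subject DP of the matrix clause; does not c-command the pronoun — Principle B does not apply; allowed.
— Karl's roommate: subject of the matrix clause; c-commands the pronoun but lies outside its binding domain — allowed.
— Rahul: subject of the clause headed by 'admitted'; c-commands the pronoun but lies outside its binding domain — allowed.

Karl, Karl's roommate, Rahul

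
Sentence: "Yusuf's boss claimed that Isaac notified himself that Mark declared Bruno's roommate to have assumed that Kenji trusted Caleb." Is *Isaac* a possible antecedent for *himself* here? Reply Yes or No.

Yes

*himself* is a reflexive; Principle A requires it to be bound within its binding domain — the clause headed by 'notified'.
— Isaac: subject of the clause headed by 'notified'; c-commands the reflexive within its binding domain — allowed (Principle A).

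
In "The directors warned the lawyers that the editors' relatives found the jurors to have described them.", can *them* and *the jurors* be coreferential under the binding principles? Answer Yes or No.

*the jurors* is an R-expression; Principle C requires it to be free (not bound by any c-commanding expression).
— them: object of the clause headed by 'described'; the R-expression locally c-commands the pronoun — coreference blocked (Principle B on the pronoun).

No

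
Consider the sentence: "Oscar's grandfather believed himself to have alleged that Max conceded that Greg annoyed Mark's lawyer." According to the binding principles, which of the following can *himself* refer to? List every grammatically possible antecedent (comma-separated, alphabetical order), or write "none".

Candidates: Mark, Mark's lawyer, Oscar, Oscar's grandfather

Oscar's grandfather

*himself* is a reflexive; Principle A requires it to be bound within its binding domain — the matrix clause.
— Mark: possessor inside the object DP of the clause headed by 'annoyed'; does not c-command the reflexive — cannot bind it (Principle A).
— Mark's lawyer: object of the clause headed by 'annoyed'; does not c-command the reflexive — cannot bind it (Principle A).
— Oscar: possessor inside the subject DP of the matrix clause; does not c-command the reflexive — cannot bind it (Principle A).
— Oscar's grandfather: subject of the matrix clause; c-commands the reflexive within its binding domain — allowed (Principle A).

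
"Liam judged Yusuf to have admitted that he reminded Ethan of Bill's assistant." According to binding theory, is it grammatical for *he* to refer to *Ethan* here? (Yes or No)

No

*Ethan* is an R-expression; Principle C requires it to be free (not bound by any c-commanding expression).
— he: subject of the clause headed by 'reminded'; the pronoun c-commands the R-expression — coreference blocked (Principle C).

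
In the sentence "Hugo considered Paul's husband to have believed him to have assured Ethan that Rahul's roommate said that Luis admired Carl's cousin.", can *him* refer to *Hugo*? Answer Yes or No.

Yes

*him* is a pronoun; Principle B requires it to be free in its binding domain — the clause headed by 'believed'.
— Hugo: subject of the matrix clause; c-commands the pronoun but lies outside its binding domain — allowed.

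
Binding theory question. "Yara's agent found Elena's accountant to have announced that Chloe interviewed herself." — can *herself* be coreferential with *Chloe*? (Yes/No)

*herself* is a reflexive; Principle A requires it to be bound within its binding domain — the clause headed by 'interviewed'.
— Chloe: subject of the clause headed by 'interviewed'; c-commands the reflexive within its binding domain — allowed (Principle A).

Yes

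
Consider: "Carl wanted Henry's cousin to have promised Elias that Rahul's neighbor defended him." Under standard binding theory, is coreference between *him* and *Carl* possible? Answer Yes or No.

*Carl* is an R-expression; Principle C requires it to be free (not bound by any c-commanding expression).
— him: object of the clause headed by 'defended'; the pronoun does not c-command the R-expression — coreference allowed.

Yes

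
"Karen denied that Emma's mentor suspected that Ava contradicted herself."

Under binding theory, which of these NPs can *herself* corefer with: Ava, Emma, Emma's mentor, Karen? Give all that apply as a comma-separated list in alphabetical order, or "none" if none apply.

Ava

*herself* is a reflexive; Principle A requires it to be bound within its binding domain — the clause headed by 'contradicted'.
— Ava: subject of the clause headed by 'contradicted'; c-commands the reflexive within its binding domain — allowed (Principle A).
— Emma: possessor inside the subject DP of the clause headed by 'suspected'; does not c-command the reflexive — cannot bind it (Principle A).
— Emma's mentor: subject of the clause headed by 'suspected'; c-commands the reflexive but lies outside its binding domain — cannot bind it (Principle A).
— Karen: subject of the matrix clause; c-commands the reflexive but lies outside its binding domain — cannot bind it (Principle A).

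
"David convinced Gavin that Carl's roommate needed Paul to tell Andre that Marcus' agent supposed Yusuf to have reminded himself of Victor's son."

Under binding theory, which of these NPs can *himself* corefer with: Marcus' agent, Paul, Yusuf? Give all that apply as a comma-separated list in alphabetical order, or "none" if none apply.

*himself* is a reflexive; Principle A requires it to be bound within its binding domain — the clause headed by 'reminded'.
— Marcus' agent: subject of the clause headed by 'supposed'; c-commands the reflexive but lies outside its binding domain — cannot bind it (Principle A).
— Paul: subject of the clause headed by 'tell'; c-commands the reflexive but lies outside its binding domain — cannot bind it (Principle A).
— Yusuf: subject of the clause headed by 'reminded'; c-commands the reflexive within its binding domain — allowed (Principle A).

Yusuf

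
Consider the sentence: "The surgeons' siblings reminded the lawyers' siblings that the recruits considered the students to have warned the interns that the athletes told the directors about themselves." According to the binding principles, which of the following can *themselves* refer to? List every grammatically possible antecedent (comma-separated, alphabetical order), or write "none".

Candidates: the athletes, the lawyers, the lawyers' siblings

the athletes

*themselves* is a reflexive; Principle A requires it to be bound within its binding domain — the clause headed by 'told'.
— the athletes: subject of the clause headed by 'told'; c-commands the reflexive within its binding domain — allowed (Principle A).
— the lawyers: possessor inside the object DP of the matrix clause; does not c-command the reflexive — cannot bind it (Principle A).
— the lawyers' siblings: object of the matrix clause; c-commands the reflexive but lies outside its binding domain — cannot bind it (Principle A).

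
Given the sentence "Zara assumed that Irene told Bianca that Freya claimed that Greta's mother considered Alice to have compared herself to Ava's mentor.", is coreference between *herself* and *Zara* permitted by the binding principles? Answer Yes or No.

No

*herself* is a reflexive; Principle A requires it to be bound within its binding domain — the clause headed by 'compared'.
— Zara: subject of the matrix clause; c-commands the reflexive but lies outside its binding domain — cannot bind it (Principle A).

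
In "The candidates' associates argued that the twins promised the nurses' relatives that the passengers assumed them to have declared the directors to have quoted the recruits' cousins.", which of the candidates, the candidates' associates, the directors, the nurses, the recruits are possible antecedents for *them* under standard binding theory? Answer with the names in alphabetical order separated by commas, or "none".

*them* is a pronoun; Principle B requires it to be free in its binding domain — the clause headed by 'assumed'.
— the candidates: possessor inside the subject DP of the matrix clause; does not c-command the pronoun — Principle B does not apply; allowed.
— the candidates' associates: subject of the matrix clause; c-commands the pronoun but lies outside its binding domain — allowed.
— the directors: subject of the clause headed by 'quoted'; is c-commanded by the pronoun; coreference would bind this R-expression — blocked (Principle C).
— the nurses: possessor inside the object DP of the clause headed by 'promised'; does not c-command the pronoun — Principle B does not apply; allowed.
— the recruits: possessor inside the object DP of the clause headed by 'quoted'; is c-commanded by the pronoun; coreference would bind this R-expression — blocked (Principle C).

the candidates, the candidates' associates, the nurses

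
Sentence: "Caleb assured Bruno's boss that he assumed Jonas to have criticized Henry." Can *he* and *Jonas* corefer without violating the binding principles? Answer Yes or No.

No

*Jonas* is an R-expression; Principle C requires it to be free (not bound by any c-commanding expression).
— he: subject of the clause headed by 'assumed'; the pronoun c-commands the R-expression — coreference blocked (Principle C).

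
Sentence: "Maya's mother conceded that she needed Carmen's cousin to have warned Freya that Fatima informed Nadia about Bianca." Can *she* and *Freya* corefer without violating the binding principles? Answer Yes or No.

*Freya* is an R-expression; Principle C requires it to be free (not bound by any c-commanding expression).
— she: subject of the clause headed by 'needed'; the pronoun c-commands the R-expression — coreference blocked (Principle C).

No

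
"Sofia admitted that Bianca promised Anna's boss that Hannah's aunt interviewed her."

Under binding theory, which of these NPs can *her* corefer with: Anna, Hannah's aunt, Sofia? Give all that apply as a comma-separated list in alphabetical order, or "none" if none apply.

*her* is a pronoun; Principle B requires it to be free in its binding domain — the clause headed by 'interviewed'.
— Anna: possessor inside the object DP of the clause headed by 'promised'; does not c-command the pronoun — Principle B does not apply; allowed.
— Hannah's aunt: subject of the clause headed by 'interviewed'; c-commands the pronoun within its binding domain — blocked (Principle B).
— Sofia: subject of the matrix clause; c-commands the pronoun but lies outside its binding domain — allowed.

Anna, Sofia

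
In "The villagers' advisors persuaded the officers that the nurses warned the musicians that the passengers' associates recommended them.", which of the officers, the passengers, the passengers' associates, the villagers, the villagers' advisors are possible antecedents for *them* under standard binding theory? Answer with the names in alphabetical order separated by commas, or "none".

*them* is a pronoun; Principle B requires it to be free in its binding domain — the clause headed by 'recommended'.
— the officers: object of the matrix clause; c-commands the pronoun but lies outside its binding domain — allowed.
— the passengers: possessor inside the subject DP of the clause headed by 'recommended'; does not c-command the pronoun — Principle B does not apply; allowed.
— the passengers' associates: subject of the clause headed by 'recommended'; c-commands the pronoun within its binding domain — blocked (Principle B).
— the villagers: possessor inside the subject DP of the matrix clause; does not c-command the pronoun — Principle B does not apply; allowed.
— the villagers' advisors: subject of the matrix clause; c-commands the pronoun but lies outside its binding domain — allowed.

the officers, the passengers, the villagers, the villagers' advisors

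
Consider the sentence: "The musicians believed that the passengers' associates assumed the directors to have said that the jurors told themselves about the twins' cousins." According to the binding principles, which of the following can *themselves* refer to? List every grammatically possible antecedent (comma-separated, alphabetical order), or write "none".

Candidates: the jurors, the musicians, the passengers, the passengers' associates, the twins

the jurors

*themselves* is a reflexive; Principle A requires it to be bound within its binding domain — the clause headed by 'told'.
— the jurors: subject of the clause headed by 'told'; c-commands the reflexive within its binding domain — allowed (Principle A).
— the musicians: subject of the matrix clause; c-commands the reflexive but lies outside its binding domain — cannot bind it (Principle A).
— the passengers: possessor inside the subject DP of the clause headed by 'assumed'; does not c-command the reflexive — cannot bind it (Principle A).
— the passengers' associates: subject of the clause headed by 'assumed'; c-commands the reflexive but lies outside its binding domain — cannot bind it (Principle A).
— the twins: possessor inside the second object DP of the clause headed by 'told'; does not c-command the reflexive — cannot bind it (Principle A).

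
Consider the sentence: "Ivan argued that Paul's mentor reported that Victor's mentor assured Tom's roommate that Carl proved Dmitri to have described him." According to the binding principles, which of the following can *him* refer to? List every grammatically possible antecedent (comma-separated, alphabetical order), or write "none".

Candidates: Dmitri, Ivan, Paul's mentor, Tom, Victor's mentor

Ivan, Paul's mentor, Tom, Victor's mentor

*him* is a pronoun; Principle B requires it to be free in its binding domain — the clause headed by 'described'.
— Dmitri: subject of the clause headed by 'described'; c-commands the pronoun within its binding domain — blocked (Principle B).
— Ivan: subject of the matrix clause; c-commands the pronoun but lies outside its binding domain — allowed.
— Paul's mentor: subject of the clause headed by 'reported'; c-commands the pronoun but lies outside its binding domain — allowed.
— Tom: possessor inside the object DP of the clause headed by 'assured'; does not c-command the pronoun — Principle B does not apply; allowed.
— Victor's mentor: subject of the clause headed by 'assured'; c-commands the pronoun but lies outside its binding domain — allowed.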